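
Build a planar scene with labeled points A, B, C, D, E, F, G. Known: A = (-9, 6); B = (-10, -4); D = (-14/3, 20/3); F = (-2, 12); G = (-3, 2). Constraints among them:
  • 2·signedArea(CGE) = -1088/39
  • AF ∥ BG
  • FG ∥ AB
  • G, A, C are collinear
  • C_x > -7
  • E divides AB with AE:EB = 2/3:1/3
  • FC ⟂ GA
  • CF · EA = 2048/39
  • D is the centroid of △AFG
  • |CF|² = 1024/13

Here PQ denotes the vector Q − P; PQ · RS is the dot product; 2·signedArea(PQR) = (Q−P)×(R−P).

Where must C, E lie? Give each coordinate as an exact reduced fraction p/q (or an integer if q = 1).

1. C_x = -90/13  [G, A, C are collinear ∩ FC ⟂ GA]
2. C_y = 60/13  [G, A, C are collinear ∩ FC ⟂ GA]
   → C = (-90/13, 60/13)
3. E_x = -29/3  [E divides AB with AE:EB = 2/3:1/3]
4. E_y = -2/3  [E divides AB with AE:EB = 2/3:1/3]
   → E = (-29/3, -2/3)

C = (-90/13, 60/13)
E = (-29/3, -2/3)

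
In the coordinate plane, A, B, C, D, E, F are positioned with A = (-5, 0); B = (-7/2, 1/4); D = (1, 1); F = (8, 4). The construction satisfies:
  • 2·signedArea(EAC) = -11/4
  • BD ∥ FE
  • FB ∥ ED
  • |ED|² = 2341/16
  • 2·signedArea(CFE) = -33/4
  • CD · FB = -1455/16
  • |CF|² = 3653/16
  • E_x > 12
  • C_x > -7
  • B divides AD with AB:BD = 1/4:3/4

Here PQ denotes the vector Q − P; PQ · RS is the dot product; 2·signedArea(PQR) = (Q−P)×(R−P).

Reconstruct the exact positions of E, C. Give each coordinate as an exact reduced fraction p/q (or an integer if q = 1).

C = (-13/2, -1/4)
E = (25/2, 19/4)

1. E_x = 25/2  [FB ∥ ED ∩ BD ∥ FE]
2. E_y = 19/4  [FB ∥ ED ∩ BD ∥ FE]
   → E = (25/2, 19/4)
3. C_x = -13/2  [2·signedArea(CFE) = -33/4 ∩ 2·signedArea(EAC) = -11/4]
4. C_y = -1/4  [2·signedArea(CFE) = -33/4 ∩ 2·signedArea(EAC) = -11/4]
   → C = (-13/2, -1/4)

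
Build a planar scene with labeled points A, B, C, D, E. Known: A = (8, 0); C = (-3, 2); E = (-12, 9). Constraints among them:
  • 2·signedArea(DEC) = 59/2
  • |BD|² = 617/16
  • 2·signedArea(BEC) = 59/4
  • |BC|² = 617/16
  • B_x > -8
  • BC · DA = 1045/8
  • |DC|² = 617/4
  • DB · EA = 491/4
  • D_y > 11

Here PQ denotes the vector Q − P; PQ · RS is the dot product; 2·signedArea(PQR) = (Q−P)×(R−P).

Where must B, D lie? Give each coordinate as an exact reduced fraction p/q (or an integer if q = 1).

1. D_x = -11  [line 7·x + 9·y + -53/2 = 0 ∩ |DC|² = 617/4]
2. D_y = 23/2  [line 7·x + 9·y + -53/2 = 0 ∩ |DC|² = 617/4]
   → D = (-11, 23/2)
3. B_x = -7  [2·signedArea(BEC) = 59/4 ∩ DB · EA = 491/4]
4. B_y = 27/4  [2·signedArea(BEC) = 59/4 ∩ DB · EA = 491/4]
   → B = (-7, 27/4)

B = (-7, 27/4)
D = (-11, 23/2)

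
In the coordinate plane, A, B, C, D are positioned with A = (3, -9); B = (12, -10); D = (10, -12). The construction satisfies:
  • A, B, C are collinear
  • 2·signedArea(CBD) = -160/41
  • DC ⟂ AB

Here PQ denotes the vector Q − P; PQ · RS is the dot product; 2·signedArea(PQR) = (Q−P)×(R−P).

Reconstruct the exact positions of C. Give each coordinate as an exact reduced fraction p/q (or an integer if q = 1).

1. C_x = 420/41  [A, B, C are collinear ∩ DC ⟂ AB]
2. C_y = -402/41  [A, B, C are collinear ∩ DC ⟂ AB]
   → C = (420/41, -402/41)

C = (420/41, -402/41)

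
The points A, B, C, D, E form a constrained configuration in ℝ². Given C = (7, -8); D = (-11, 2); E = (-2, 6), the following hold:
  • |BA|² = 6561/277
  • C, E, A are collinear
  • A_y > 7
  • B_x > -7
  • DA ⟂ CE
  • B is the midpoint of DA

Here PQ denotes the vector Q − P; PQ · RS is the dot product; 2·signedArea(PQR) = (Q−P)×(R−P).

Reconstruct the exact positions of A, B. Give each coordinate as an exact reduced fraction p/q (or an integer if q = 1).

1. A_x = -779/277  [C, E, A are collinear ∩ DA ⟂ CE]
2. A_y = 2012/277  [C, E, A are collinear ∩ DA ⟂ CE]
   → A = (-779/277, 2012/277)
3. B_x = -1913/277  [B is the midpoint of DA]
4. B_y = 1283/277  [B is the midpoint of DA]
   → B = (-1913/277, 1283/277)

A = (-779/277, 2012/277)
B = (-1913/277, 1283/277)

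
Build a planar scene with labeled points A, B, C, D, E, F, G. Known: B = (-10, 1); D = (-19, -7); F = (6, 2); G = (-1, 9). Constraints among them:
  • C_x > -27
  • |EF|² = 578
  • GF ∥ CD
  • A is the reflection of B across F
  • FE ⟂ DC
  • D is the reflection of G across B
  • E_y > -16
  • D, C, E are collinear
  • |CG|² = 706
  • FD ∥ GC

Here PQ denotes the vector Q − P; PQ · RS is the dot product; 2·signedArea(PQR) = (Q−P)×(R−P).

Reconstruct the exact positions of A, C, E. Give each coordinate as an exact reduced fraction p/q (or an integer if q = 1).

A = (22, 3)
C = (-26, 0)
E = (-11, -15)

1. A_x = 22  [A is the reflection of B across F]
2. A_y = 3  [A is the reflection of B across F]
   → A = (22, 3)
3. C_x = -26  [GF ∥ CD ∩ FD ∥ GC]
4. C_y = 0  [GF ∥ CD ∩ FD ∥ GC]
   → C = (-26, 0)
5. E_x = -11  [D, C, E are collinear ∩ FE ⟂ DC]
6. E_y = -15  [D, C, E are collinear ∩ FE ⟂ DC]
   → E = (-11, -15)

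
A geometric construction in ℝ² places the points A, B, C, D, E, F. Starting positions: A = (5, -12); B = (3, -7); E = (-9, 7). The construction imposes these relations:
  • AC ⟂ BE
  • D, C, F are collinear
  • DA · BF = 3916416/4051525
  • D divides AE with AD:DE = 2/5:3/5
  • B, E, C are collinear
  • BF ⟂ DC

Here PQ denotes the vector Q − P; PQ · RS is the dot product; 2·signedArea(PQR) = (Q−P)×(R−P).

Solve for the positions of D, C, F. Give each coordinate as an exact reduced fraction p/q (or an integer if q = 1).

C = (537/85, -924/85)
D = (-3/5, -22/5)
F = (424143/162061, -6003767/810305)

1. D_x = -3/5  [D divides AE with AD:DE = 2/5:3/5]
2. D_y = -22/5  [D divides AE with AD:DE = 2/5:3/5]
   → D = (-3/5, -22/5)
3. C_x = 537/85  [B, E, C are collinear ∩ AC ⟂ BE]
4. C_y = -924/85  [B, E, C are collinear ∩ AC ⟂ BE]
   → C = (537/85, -924/85)
5. F_x = 424143/162061  [D, C, F are collinear ∩ BF ⟂ DC]
6. F_y = -6003767/810305  [D, C, F are collinear ∩ BF ⟂ DC]
   → F = (424143/162061, -6003767/810305)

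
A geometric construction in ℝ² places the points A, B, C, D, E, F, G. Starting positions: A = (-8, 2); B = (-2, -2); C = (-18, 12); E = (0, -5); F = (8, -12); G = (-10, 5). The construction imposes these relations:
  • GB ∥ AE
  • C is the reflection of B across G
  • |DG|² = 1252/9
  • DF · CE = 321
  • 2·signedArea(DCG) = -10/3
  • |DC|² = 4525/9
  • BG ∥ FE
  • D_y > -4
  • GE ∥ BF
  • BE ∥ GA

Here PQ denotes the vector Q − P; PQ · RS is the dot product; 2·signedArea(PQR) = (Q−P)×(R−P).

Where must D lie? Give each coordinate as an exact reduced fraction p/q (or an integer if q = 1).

1. D_x = -4/3  [DF · CE = 321 ∩ 2·signedArea(DCG) = -10/3]
2. D_y = -3  [DF · CE = 321 ∩ 2·signedArea(DCG) = -10/3]
   → D = (-4/3, -3)

D = (-4/3, -3)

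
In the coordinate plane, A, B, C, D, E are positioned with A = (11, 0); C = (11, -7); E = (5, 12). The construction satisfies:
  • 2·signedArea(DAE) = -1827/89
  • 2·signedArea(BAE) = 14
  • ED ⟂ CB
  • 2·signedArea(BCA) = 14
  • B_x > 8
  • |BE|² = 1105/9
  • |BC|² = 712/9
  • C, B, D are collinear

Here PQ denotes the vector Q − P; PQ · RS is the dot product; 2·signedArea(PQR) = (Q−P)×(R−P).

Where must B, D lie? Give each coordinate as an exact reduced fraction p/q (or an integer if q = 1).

B = (9, 5/3)
D = (1163/178, 2199/178)

1. B_x = 9  [2·signedArea(BAE) = 14 ∩ 2·signedArea(BCA) = 14]
2. B_y = 5/3  [2·signedArea(BAE) = 14 ∩ 2·signedArea(BCA) = 14]
   → B = (9, 5/3)
3. D_x = 1163/178  [C, B, D are collinear ∩ ED ⟂ CB]
4. D_y = 2199/178  [C, B, D are collinear ∩ ED ⟂ CB]
   → D = (1163/178, 2199/178)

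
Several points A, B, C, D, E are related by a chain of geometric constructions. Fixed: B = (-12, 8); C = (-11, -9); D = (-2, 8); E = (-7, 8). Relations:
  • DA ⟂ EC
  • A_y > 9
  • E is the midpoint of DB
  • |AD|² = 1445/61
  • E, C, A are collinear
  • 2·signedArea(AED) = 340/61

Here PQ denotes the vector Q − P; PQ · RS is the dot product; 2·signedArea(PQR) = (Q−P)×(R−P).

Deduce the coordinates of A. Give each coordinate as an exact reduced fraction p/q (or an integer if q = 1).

1. A_x = -411/61  [E, C, A are collinear ∩ DA ⟂ EC]
2. A_y = 556/61  [E, C, A are collinear ∩ DA ⟂ EC]
   → A = (-411/61, 556/61)

A = (-411/61, 556/61)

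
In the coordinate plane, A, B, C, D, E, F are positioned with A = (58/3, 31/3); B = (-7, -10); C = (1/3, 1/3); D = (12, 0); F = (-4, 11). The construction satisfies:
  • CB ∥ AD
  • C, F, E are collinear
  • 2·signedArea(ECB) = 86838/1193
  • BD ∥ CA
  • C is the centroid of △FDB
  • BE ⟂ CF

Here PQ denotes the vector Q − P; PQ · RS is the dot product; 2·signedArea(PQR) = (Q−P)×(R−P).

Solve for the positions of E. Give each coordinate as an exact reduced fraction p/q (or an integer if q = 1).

1. E_x = 3457/1193  [C, F, E are collinear ∩ BE ⟂ CF]
2. E_y = -7133/1193  [C, F, E are collinear ∩ BE ⟂ CF]
   → E = (3457/1193, -7133/1193)

E = (3457/1193, -7133/1193)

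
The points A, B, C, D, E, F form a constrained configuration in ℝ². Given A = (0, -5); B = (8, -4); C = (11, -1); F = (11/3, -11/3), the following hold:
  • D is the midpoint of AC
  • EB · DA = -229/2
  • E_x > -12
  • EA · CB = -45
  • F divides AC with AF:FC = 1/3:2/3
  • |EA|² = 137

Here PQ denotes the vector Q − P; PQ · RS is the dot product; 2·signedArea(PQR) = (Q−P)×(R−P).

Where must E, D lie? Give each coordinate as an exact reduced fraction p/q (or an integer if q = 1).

1. D_x = 11/2  [D is the midpoint of AC]
2. D_y = -3  [D is the midpoint of AC]
   → D = (11/2, -3)
3. E_x = -11  [EA · CB = -45 ∩ EB · DA = -229/2]
4. E_y = -9  [EA · CB = -45 ∩ EB · DA = -229/2]
   → E = (-11, -9)

D = (11/2, -3)
E = (-11, -9)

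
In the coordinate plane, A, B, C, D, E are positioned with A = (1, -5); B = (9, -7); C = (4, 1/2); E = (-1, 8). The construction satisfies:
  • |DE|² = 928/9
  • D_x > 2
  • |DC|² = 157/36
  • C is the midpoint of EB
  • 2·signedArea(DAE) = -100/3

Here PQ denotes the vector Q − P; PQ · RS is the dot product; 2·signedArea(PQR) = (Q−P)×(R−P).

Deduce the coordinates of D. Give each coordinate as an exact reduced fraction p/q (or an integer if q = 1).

D = (3, -4/3)

1. D_x = 3  [line -13·x + -2·y + 109/3 = 0 ∩ |DE|² = 928/9]
2. D_y = -4/3  [line -13·x + -2·y + 109/3 = 0 ∩ |DE|² = 928/9]
   → D = (3, -4/3)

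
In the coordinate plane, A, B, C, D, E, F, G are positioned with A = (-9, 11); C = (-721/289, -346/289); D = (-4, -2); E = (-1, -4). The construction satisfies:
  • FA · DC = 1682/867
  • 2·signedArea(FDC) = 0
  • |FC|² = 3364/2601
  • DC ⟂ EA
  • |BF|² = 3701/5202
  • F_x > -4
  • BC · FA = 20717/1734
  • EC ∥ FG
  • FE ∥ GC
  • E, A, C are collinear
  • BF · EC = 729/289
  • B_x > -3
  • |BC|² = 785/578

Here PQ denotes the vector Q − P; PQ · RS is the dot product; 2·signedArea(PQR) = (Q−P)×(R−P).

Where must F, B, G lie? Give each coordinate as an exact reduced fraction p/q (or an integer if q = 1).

1. F_x = -1011/289  [2·signedArea(FDC) = 0 ∩ FA · DC = 1682/867]
2. F_y = -1502/867  [2·signedArea(FDC) = 0 ∩ FA · DC = 1682/867]
   → F = (-1011/289, -1502/867)
3. B_x = -1661/578  [BF · EC = 729/289 ∩ BC · FA = 20717/1734]
4. B_y = -1329/578  [BF · EC = 729/289 ∩ BC · FA = 20717/1734]
   → B = (-1661/578, -1329/578)
5. G_x = -1443/289  [FE ∥ GC ∩ EC ∥ FG]
6. G_y = 928/867  [FE ∥ GC ∩ EC ∥ FG]
   → G = (-1443/289, 928/867)

B = (-1661/578, -1329/578)
F = (-1011/289, -1502/867)
G = (-1443/289, 928/867)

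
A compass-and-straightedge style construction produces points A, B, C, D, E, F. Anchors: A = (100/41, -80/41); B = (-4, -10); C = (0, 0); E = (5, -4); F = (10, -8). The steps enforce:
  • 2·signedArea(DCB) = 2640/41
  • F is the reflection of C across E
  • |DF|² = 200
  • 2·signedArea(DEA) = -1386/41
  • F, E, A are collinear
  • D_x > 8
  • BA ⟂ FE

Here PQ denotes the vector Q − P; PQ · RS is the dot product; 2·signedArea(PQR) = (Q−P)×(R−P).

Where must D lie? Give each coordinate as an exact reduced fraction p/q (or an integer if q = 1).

D = (364/41, 250/41)

1. D_x = 364/41  [2·signedArea(DCB) = 2640/41 ∩ 2·signedArea(DEA) = -1386/41]
2. D_y = 250/41  [2·signedArea(DCB) = 2640/41 ∩ 2·signedArea(DEA) = -1386/41]
   → D = (364/41, 250/41)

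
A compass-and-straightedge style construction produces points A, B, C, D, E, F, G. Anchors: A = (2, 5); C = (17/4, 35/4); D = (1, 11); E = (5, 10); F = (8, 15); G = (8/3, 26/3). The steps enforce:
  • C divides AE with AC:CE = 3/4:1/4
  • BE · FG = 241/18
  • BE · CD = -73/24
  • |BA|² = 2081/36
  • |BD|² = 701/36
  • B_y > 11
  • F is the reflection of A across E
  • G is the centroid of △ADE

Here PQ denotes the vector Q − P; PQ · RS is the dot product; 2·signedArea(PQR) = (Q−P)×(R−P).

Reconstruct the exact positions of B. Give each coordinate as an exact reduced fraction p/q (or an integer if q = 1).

1. B_x = 16/3  [BE · CD = -73/24 ∩ BE · FG = 241/18]
2. B_y = 71/6  [BE · CD = -73/24 ∩ BE · FG = 241/18]
   → B = (16/3, 71/6)

B = (16/3, 71/6)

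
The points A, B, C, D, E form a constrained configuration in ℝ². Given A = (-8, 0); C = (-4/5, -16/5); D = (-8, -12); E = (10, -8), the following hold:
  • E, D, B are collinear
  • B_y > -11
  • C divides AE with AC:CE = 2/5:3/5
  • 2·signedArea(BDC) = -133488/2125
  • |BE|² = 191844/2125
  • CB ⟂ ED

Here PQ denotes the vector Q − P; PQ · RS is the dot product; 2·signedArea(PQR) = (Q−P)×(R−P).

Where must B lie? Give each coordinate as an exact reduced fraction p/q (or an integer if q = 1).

1. B_x = 308/425  [E, D, B are collinear ∩ CB ⟂ ED]
2. B_y = -4276/425  [E, D, B are collinear ∩ CB ⟂ ED]
   → B = (308/425, -4276/425)

B = (308/425, -4276/425)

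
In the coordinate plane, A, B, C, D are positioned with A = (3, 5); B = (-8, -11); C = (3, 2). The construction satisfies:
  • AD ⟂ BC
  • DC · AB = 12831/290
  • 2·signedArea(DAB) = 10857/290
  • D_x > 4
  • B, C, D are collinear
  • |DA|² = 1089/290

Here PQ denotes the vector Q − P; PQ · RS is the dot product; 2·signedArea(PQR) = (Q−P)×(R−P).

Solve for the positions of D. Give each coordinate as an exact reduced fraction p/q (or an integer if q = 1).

D = (1299/290, 1087/290)

1. D_x = 1299/290  [B, C, D are collinear ∩ AD ⟂ BC]
2. D_y = 1087/290  [B, C, D are collinear ∩ AD ⟂ BC]
   → D = (1299/290, 1087/290)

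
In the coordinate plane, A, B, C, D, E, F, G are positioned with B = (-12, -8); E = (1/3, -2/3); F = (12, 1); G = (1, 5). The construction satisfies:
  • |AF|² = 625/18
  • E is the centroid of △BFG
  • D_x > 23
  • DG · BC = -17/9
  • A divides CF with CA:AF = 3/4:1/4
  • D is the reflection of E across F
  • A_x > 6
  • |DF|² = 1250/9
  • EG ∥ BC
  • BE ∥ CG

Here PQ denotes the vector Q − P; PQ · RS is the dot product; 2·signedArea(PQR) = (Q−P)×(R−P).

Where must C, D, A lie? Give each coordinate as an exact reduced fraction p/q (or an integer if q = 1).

1. C_x = -34/3  [BE ∥ CG ∩ EG ∥ BC]
2. C_y = -7/3  [BE ∥ CG ∩ EG ∥ BC]
   → C = (-34/3, -7/3)
3. D_x = 71/3  [D is the reflection of E across F]
4. D_y = 8/3  [D is the reflection of E across F]
   → D = (71/3, 8/3)
5. A_x = 37/6  [A divides CF with CA:AF = 3/4:1/4]
6. A_y = 1/6  [A divides CF with CA:AF = 3/4:1/4]
   → A = (37/6, 1/6)

A = (37/6, 1/6)
C = (-34/3, -7/3)
D = (71/3, 8/3)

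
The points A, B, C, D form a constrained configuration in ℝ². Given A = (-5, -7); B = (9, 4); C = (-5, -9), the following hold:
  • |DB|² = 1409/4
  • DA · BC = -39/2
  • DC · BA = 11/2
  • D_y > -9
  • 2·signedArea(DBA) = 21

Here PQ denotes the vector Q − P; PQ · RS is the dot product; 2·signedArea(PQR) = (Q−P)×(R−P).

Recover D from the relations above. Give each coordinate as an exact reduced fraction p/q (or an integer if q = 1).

D = (-5, -17/2)

1. D_x = -5  [2·signedArea(DBA) = 21 ∩ DC · BA = 11/2]
2. D_y = -17/2  [2·signedArea(DBA) = 21 ∩ DC · BA = 11/2]
   → D = (-5, -17/2)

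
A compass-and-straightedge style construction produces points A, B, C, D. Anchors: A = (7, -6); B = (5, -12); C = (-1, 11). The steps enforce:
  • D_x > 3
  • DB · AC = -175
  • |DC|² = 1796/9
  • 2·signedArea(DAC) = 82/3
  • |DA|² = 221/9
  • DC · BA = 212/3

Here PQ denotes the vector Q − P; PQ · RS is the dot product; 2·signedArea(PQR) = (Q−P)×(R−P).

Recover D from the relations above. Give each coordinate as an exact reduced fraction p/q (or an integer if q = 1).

1. D_x = 11/3  [DB · AC = -175 ∩ DC · BA = 212/3]
2. D_y = -7/3  [DB · AC = -175 ∩ DC · BA = 212/3]
   → D = (11/3, -7/3)

D = (11/3, -7/3)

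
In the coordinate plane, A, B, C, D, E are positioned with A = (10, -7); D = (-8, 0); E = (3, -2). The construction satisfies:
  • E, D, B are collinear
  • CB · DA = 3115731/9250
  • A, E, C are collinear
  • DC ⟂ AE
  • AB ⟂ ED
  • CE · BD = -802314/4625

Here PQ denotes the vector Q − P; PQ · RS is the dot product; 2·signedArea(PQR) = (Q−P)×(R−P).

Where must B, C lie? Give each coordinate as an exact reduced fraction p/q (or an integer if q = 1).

1. B_x = 1332/125  [E, D, B are collinear ∩ AB ⟂ ED]
2. B_y = -424/125  [E, D, B are collinear ∩ AB ⟂ ED]
   → B = (1332/125, -424/125)
3. C_x = -387/74  [A, E, C are collinear ∩ DC ⟂ AE]
4. C_y = 287/74  [A, E, C are collinear ∩ DC ⟂ AE]
   → C = (-387/74, 287/74)

B = (1332/125, -424/125)
C = (-387/74, 287/74)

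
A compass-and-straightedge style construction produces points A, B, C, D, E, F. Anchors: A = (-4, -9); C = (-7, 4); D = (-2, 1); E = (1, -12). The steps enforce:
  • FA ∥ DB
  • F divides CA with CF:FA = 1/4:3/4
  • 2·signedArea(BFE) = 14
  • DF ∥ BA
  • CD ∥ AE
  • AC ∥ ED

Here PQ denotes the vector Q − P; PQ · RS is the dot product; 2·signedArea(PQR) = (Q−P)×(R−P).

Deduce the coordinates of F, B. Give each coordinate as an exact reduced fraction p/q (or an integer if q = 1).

1. F_x = -25/4  [F divides CA with CF:FA = 1/4:3/4]
2. F_y = 3/4  [F divides CA with CF:FA = 1/4:3/4]
   → F = (-25/4, 3/4)
3. B_x = 1/4  [DF ∥ BA ∩ FA ∥ DB]
4. B_y = -35/4  [DF ∥ BA ∩ FA ∥ DB]
   → B = (1/4, -35/4)

B = (1/4, -35/4)
F = (-25/4, 3/4)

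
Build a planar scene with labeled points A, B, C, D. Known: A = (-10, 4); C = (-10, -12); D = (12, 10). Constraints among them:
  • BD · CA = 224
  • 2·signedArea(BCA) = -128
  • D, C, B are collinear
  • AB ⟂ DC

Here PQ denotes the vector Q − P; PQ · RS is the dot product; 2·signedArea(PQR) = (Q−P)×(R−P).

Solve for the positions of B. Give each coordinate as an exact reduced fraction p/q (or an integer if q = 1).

1. B_x = -2  [D, C, B are collinear ∩ AB ⟂ DC]
2. B_y = -4  [D, C, B are collinear ∩ AB ⟂ DC]
   → B = (-2, -4)

B = (-2, -4)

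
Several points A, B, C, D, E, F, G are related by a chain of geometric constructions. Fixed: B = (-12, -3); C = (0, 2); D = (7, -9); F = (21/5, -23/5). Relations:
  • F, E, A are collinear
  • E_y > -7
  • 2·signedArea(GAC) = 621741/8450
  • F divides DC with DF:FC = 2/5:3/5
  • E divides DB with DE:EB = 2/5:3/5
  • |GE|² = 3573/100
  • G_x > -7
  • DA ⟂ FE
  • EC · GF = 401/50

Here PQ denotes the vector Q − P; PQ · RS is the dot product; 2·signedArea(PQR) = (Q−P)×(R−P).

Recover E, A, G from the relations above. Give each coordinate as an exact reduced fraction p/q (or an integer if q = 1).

A = (849/169, -3597/845)
E = (-3/5, -33/5)
G = (-63/10, -24/5)

1. E_x = -3/5  [E divides DB with DE:EB = 2/5:3/5]
2. E_y = -33/5  [E divides DB with DE:EB = 2/5:3/5]
   → E = (-3/5, -33/5)
3. A_x = 849/169  [F, E, A are collinear ∩ DA ⟂ FE]
4. A_y = -3597/845  [F, E, A are collinear ∩ DA ⟂ FE]
   → A = (849/169, -3597/845)
5. G_x = -63/10  [2·signedArea(GAC) = 621741/8450 ∩ EC · GF = 401/50]
6. G_y = -24/5  [2·signedArea(GAC) = 621741/8450 ∩ EC · GF = 401/50]
   → G = (-63/10, -24/5)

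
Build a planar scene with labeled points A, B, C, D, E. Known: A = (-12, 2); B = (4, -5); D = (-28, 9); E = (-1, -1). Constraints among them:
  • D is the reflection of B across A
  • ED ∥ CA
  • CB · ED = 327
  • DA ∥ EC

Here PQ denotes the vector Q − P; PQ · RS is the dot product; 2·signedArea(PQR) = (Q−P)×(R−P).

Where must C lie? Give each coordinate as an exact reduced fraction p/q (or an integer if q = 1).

C = (15, -8)

1. C_x = 15  [ED ∥ CA ∩ DA ∥ EC]
2. C_y = -8  [ED ∥ CA ∩ DA ∥ EC]
   → C = (15, -8)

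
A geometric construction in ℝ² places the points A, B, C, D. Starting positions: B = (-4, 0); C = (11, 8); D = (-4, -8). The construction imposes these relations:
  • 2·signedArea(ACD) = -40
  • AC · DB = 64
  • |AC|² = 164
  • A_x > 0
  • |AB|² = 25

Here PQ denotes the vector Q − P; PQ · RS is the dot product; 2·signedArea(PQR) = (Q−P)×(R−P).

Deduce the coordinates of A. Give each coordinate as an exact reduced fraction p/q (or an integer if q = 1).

A = (1, 0)

1. A_x = 1  [2·signedArea(ACD) = -40 ∩ AC · DB = 64]
2. A_y = 0  [2·signedArea(ACD) = -40 ∩ AC · DB = 64]
   → A = (1, 0)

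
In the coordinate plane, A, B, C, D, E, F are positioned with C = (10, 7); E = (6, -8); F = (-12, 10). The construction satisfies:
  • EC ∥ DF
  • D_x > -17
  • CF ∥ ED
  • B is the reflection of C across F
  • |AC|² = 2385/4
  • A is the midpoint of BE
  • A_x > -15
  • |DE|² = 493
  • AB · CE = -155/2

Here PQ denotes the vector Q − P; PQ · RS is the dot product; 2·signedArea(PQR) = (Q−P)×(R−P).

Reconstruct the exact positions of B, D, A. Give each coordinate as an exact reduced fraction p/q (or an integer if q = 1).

A = (-14, 5/2)
B = (-34, 13)
D = (-16, -5)

1. B_x = -34  [B is the reflection of C across F]
2. B_y = 13  [B is the reflection of C across F]
   → B = (-34, 13)
3. D_x = -16  [EC ∥ DF ∩ CF ∥ ED]
4. D_y = -5  [EC ∥ DF ∩ CF ∥ ED]
   → D = (-16, -5)
5. A_x = -14  [A is the midpoint of BE]
6. A_y = 5/2  [A is the midpoint of BE]
   → A = (-14, 5/2)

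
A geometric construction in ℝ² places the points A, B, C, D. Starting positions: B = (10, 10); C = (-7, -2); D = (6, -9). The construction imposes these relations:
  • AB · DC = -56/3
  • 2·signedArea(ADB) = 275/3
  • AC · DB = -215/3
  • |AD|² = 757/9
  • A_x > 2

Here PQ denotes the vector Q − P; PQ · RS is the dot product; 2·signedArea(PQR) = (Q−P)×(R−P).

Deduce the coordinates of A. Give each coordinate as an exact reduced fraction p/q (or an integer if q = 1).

A = (3, -1/3)

1. A_x = 3  [AC · DB = -215/3 ∩ AB · DC = -56/3]
2. A_y = -1/3  [AC · DB = -215/3 ∩ AB · DC = -56/3]
   → A = (3, -1/3)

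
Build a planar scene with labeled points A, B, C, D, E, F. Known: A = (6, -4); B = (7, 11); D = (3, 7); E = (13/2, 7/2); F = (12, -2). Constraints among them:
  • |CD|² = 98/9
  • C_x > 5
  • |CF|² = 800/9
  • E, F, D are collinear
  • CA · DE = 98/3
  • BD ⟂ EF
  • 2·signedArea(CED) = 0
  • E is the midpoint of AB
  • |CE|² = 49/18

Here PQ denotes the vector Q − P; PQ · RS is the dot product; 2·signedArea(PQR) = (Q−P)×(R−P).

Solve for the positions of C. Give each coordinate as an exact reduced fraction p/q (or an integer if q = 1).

C = (16/3, 14/3)

1. C_x = 16/3  [2·signedArea(CED) = 0 ∩ CA · DE = 98/3]
2. C_y = 14/3  [2·signedArea(CED) = 0 ∩ CA · DE = 98/3]
   → C = (16/3, 14/3)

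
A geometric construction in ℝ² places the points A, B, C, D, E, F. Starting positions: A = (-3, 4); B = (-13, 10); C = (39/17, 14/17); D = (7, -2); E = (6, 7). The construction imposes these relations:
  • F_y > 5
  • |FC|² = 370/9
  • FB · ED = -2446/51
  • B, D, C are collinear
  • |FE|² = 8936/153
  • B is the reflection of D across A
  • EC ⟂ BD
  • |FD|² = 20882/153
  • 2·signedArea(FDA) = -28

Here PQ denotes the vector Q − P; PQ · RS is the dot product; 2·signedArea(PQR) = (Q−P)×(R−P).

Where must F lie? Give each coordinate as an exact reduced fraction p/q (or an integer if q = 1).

1. F_x = -80/51  [FB · ED = -2446/51 ∩ 2·signedArea(FDA) = -28]
2. F_y = 101/17  [FB · ED = -2446/51 ∩ 2·signedArea(FDA) = -28]
   → F = (-80/51, 101/17)

F = (-80/51, 101/17)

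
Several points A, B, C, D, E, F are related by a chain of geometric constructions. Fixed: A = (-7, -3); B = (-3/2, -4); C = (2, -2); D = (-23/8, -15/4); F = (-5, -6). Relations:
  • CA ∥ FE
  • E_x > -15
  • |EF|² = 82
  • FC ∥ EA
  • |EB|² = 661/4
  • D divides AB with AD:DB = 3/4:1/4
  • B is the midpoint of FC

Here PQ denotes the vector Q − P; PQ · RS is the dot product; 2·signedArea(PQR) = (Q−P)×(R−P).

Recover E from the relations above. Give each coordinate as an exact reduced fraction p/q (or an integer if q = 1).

1. E_x = -14  [FC ∥ EA ∩ CA ∥ FE]
2. E_y = -7  [FC ∥ EA ∩ CA ∥ FE]
   → E = (-14, -7)

E = (-14, -7)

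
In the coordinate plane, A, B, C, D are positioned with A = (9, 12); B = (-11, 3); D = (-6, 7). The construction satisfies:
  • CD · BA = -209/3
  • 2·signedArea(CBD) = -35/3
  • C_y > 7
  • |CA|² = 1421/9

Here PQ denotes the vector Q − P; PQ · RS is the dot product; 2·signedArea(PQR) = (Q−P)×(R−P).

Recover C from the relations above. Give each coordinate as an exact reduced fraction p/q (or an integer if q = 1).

C = (-8/3, 22/3)

1. C_x = -8/3  [CD · BA = -209/3 ∩ 2·signedArea(CBD) = -35/3]
2. C_y = 22/3  [CD · BA = -209/3 ∩ 2·signedArea(CBD) = -35/3]
   → C = (-8/3, 22/3)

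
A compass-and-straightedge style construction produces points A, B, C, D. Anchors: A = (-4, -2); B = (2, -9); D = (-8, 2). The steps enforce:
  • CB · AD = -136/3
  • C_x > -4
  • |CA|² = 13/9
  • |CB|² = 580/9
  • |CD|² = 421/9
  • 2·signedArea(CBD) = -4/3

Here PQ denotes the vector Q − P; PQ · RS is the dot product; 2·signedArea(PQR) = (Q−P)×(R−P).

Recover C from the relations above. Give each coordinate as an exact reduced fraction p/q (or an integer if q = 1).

1. C_x = -10/3  [2·signedArea(CBD) = -4/3 ∩ CB · AD = -136/3]
2. C_y = -3  [2·signedArea(CBD) = -4/3 ∩ CB · AD = -136/3]
   → C = (-10/3, -3)

C = (-10/3, -3)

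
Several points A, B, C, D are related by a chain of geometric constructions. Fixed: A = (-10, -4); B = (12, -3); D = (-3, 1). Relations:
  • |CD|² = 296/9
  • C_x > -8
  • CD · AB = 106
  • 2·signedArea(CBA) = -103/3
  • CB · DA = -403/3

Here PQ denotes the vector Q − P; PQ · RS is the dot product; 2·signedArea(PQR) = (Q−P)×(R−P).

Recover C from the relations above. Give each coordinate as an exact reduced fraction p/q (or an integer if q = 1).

1. C_x = -23/3  [CD · AB = 106 ∩ CB · DA = -403/3]
2. C_y = -7/3  [CD · AB = 106 ∩ CB · DA = -403/3]
   → C = (-23/3, -7/3)

C = (-23/3, -7/3)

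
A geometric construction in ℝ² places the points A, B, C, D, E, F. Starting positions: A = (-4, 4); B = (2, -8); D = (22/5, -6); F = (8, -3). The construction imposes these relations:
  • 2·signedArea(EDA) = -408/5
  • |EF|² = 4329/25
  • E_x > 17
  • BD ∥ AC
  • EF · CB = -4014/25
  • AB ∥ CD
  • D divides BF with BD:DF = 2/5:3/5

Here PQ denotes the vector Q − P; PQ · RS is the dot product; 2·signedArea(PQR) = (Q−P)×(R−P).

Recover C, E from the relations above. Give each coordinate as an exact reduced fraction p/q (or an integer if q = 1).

C = (-8/5, 6)
E = (88/5, -12)

1. C_x = -8/5  [AB ∥ CD ∩ BD ∥ AC]
2. C_y = 6  [AB ∥ CD ∩ BD ∥ AC]
   → C = (-8/5, 6)
3. E_x = 88/5  [EF · CB = -4014/25 ∩ 2·signedArea(EDA) = -408/5]
4. E_y = -12  [EF · CB = -4014/25 ∩ 2·signedArea(EDA) = -408/5]
   → E = (88/5, -12)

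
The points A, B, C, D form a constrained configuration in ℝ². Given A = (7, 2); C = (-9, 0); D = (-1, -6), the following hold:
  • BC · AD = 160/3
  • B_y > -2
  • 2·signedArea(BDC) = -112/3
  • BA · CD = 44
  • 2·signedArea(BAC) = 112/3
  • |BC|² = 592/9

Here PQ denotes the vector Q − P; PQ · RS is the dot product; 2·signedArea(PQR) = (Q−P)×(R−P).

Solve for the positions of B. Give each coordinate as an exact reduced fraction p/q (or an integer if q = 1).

B = (-1, -4/3)

1. B_x = -1  [BA · CD = 44 ∩ 2·signedArea(BDC) = -112/3]
2. B_y = -4/3  [BA · CD = 44 ∩ 2·signedArea(BDC) = -112/3]
   → B = (-1, -4/3)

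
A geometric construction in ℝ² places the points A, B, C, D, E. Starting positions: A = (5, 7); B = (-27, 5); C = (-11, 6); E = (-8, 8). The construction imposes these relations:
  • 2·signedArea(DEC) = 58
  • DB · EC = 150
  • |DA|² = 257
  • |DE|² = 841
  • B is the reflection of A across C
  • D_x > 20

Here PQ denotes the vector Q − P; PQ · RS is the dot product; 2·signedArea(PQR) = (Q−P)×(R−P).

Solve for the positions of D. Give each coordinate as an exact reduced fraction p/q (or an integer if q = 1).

1. D_x = 21  [2·signedArea(DEC) = 58 ∩ DB · EC = 150]
2. D_y = 8  [2·signedArea(DEC) = 58 ∩ DB · EC = 150]
   → D = (21, 8)

D = (21, 8)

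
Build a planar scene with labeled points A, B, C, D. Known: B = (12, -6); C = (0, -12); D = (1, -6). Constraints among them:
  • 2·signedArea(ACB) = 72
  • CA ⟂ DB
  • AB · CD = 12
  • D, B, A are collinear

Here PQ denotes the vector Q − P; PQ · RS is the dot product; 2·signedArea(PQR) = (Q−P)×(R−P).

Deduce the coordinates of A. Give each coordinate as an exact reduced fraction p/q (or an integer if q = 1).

1. A_x = 0  [D, B, A are collinear ∩ CA ⟂ DB]
2. A_y = -6  [D, B, A are collinear ∩ CA ⟂ DB]
   → A = (0, -6)

A = (0, -6)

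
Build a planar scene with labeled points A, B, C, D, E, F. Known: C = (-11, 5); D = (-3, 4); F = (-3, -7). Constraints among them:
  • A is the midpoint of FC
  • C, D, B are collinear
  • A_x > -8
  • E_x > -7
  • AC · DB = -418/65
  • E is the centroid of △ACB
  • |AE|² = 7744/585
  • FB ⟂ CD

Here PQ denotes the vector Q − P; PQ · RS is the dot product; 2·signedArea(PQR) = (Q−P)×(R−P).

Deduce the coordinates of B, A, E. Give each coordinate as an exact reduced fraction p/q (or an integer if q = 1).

A = (-7, -1)
B = (-107/65, 249/65)
E = (-1277/195, 509/195)

1. B_x = -107/65  [C, D, B are collinear ∩ FB ⟂ CD]
2. B_y = 249/65  [C, D, B are collinear ∩ FB ⟂ CD]
   → B = (-107/65, 249/65)
3. A_x = -7  [A is the midpoint of FC]
4. A_y = -1  [A is the midpoint of FC]
   → A = (-7, -1)
5. E_x = -1277/195  [E is the centroid of △ACB]
6. E_y = 509/195  [E is the centroid of △ACB]
   → E = (-1277/195, 509/195)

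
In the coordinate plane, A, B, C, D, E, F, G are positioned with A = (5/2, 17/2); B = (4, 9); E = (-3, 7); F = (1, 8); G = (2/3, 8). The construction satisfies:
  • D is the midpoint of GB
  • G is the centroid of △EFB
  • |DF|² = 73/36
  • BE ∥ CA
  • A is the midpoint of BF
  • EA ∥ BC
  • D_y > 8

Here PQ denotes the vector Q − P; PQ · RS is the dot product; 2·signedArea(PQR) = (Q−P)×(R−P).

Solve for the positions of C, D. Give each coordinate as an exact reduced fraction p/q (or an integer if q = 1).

1. C_x = 19/2  [BE ∥ CA ∩ EA ∥ BC]
2. C_y = 21/2  [BE ∥ CA ∩ EA ∥ BC]
   → C = (19/2, 21/2)
3. D_x = 7/3  [D is the midpoint of GB]
4. D_y = 17/2  [D is the midpoint of GB]
   → D = (7/3, 17/2)

C = (19/2, 21/2)
D = (7/3, 17/2)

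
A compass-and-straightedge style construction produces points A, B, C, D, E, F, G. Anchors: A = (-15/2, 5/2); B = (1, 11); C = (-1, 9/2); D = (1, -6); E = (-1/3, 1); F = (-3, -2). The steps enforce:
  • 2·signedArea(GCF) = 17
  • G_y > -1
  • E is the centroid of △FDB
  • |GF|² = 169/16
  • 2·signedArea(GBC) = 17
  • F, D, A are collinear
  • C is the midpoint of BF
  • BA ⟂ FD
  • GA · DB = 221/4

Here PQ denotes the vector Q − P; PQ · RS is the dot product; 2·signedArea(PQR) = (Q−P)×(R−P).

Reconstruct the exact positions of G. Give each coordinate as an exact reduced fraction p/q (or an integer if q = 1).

G = (0, -3/4)

1. G_x = 0  [2·signedArea(GBC) = 17 ∩ GA · DB = 221/4]
2. G_y = -3/4  [2·signedArea(GBC) = 17 ∩ GA · DB = 221/4]
   → G = (0, -3/4)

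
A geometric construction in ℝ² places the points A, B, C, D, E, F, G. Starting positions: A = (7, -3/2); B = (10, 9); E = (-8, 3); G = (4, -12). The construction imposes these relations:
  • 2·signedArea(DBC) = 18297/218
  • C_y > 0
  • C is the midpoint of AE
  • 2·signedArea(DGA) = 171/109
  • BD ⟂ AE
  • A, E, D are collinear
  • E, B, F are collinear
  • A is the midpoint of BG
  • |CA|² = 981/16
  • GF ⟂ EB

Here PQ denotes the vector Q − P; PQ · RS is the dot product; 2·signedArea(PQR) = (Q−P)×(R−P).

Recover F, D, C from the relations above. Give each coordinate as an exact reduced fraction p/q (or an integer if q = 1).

1. F_x = -17/10  [E, B, F are collinear ∩ GF ⟂ EB]
2. F_y = 51/10  [E, B, F are collinear ∩ GF ⟂ EB]
   → F = (-17/10, 51/10)
3. D_x = 748/109  [A, E, D are collinear ∩ BD ⟂ AE]
4. D_y = -159/109  [A, E, D are collinear ∩ BD ⟂ AE]
   → D = (748/109, -159/109)
5. C_x = -1/2  [C is the midpoint of AE]
6. C_y = 3/4  [C is the midpoint of AE]
   → C = (-1/2, 3/4)

C = (-1/2, 3/4)
D = (748/109, -159/109)
F = (-17/10, 51/10)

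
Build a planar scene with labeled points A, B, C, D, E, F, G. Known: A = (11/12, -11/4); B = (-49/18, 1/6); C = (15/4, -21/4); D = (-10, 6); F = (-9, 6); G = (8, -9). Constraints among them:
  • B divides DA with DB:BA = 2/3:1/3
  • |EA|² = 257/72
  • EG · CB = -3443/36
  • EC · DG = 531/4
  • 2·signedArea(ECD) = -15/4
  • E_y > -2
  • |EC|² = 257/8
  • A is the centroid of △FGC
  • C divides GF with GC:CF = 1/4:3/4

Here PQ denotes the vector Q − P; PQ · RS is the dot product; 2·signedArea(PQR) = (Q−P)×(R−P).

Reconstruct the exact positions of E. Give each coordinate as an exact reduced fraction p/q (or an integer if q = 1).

1. E_x = -1/2  [EG · CB = -3443/36 ∩ EC · DG = 531/4]
2. E_y = -3/2  [EG · CB = -3443/36 ∩ EC · DG = 531/4]
   → E = (-1/2, -3/2)

E = (-1/2, -3/2)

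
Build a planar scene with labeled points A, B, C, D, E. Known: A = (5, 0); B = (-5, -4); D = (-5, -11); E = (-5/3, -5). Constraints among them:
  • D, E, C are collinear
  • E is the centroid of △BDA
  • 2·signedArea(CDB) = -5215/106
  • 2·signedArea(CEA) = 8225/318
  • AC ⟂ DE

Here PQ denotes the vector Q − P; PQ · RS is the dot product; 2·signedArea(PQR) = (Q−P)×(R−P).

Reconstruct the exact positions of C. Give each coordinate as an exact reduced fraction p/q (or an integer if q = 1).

1. C_x = 215/106  [D, E, C are collinear ∩ AC ⟂ DE]
2. C_y = 175/106  [D, E, C are collinear ∩ AC ⟂ DE]
   → C = (215/106, 175/106)

C = (215/106, 175/106)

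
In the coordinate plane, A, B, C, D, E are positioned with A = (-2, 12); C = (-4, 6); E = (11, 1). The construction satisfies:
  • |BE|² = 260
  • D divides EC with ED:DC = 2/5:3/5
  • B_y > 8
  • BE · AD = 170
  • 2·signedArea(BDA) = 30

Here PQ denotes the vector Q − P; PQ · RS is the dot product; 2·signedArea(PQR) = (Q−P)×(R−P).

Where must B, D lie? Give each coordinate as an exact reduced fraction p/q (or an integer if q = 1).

1. D_x = 5  [D divides EC with ED:DC = 2/5:3/5]
2. D_y = 3  [D divides EC with ED:DC = 2/5:3/5]
   → D = (5, 3)
3. B_x = -3  [BE · AD = 170 ∩ 2·signedArea(BDA) = 30]
4. B_y = 9  [BE · AD = 170 ∩ 2·signedArea(BDA) = 30]
   → B = (-3, 9)

B = (-3, 9)
D = (5, 3)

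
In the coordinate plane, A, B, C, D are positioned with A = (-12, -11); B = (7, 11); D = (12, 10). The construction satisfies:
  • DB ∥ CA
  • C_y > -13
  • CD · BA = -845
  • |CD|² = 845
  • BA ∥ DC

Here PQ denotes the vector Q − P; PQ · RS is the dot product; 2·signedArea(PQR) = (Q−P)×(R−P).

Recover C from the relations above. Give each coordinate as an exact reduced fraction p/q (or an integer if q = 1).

1. C_x = -7  [DB ∥ CA ∩ BA ∥ DC]
2. C_y = -12  [DB ∥ CA ∩ BA ∥ DC]
   → C = (-7, -12)

C = (-7, -12)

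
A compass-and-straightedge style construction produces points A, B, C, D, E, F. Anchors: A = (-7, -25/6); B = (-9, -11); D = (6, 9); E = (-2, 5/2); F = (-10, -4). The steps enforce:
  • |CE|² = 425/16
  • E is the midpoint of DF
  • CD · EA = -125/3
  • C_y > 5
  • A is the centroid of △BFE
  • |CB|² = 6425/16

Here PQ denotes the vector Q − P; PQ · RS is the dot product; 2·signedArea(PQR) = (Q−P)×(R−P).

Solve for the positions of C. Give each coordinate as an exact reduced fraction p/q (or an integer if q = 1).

C = (2, 23/4)

1. C_x = 2  [line 5·x + 20/3·y + -145/3 = 0 ∩ |CB|² = 6425/16]
2. C_y = 23/4  [line 5·x + 20/3·y + -145/3 = 0 ∩ |CB|² = 6425/16]
   → C = (2, 23/4)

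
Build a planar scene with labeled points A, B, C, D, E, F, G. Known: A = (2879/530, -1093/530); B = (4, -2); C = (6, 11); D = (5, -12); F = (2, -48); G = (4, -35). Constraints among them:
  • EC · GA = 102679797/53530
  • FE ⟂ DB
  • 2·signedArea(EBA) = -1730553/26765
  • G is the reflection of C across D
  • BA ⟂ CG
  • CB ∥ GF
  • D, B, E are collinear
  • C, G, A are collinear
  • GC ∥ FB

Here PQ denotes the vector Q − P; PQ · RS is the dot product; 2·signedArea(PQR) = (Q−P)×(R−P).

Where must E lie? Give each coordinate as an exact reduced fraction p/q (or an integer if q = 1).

E = (862/101, -4782/101)

1. E_x = 862/101  [D, B, E are collinear ∩ FE ⟂ DB]
2. E_y = -4782/101  [D, B, E are collinear ∩ FE ⟂ DB]
   → E = (862/101, -4782/101)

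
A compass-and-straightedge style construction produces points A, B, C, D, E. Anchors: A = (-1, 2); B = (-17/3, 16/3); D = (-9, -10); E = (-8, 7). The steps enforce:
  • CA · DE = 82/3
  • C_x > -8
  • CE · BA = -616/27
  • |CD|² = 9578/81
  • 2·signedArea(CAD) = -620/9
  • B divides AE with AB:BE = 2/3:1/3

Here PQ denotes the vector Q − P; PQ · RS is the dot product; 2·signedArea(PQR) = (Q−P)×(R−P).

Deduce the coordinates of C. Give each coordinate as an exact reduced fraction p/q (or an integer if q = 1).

1. C_x = -68/9  [CE · BA = -616/27 ∩ CA · DE = 82/3]
2. C_y = 7/9  [CE · BA = -616/27 ∩ CA · DE = 82/3]
   → C = (-68/9, 7/9)

C = (-68/9, 7/9)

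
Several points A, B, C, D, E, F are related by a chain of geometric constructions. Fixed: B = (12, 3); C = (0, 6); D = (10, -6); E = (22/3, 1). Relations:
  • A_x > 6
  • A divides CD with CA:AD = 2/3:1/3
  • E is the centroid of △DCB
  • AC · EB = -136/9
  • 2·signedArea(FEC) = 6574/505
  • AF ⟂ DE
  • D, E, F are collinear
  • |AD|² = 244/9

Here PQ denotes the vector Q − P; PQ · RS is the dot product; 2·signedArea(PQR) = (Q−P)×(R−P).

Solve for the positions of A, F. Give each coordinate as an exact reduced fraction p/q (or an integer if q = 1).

1. A_x = 20/3  [A divides CD with CA:AD = 2/3:1/3]
2. A_y = -2  [A divides CD with CA:AD = 2/3:1/3]
   → A = (20/3, -2)
3. F_x = 12494/1515  [D, E, F are collinear ∩ AF ⟂ DE]
4. F_y = -706/505  [D, E, F are collinear ∩ AF ⟂ DE]
   → F = (12494/1515, -706/505)

A = (20/3, -2)
F = (12494/1515, -706/505)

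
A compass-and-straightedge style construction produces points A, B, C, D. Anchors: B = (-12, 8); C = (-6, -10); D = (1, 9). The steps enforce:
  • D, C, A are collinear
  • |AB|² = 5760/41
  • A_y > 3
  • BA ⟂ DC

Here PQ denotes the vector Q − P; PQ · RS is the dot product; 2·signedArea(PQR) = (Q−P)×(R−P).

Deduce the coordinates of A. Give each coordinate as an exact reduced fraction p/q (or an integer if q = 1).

A = (-36/41, 160/41)

1. A_x = -36/41  [D, C, A are collinear ∩ BA ⟂ DC]
2. A_y = 160/41  [D, C, A are collinear ∩ BA ⟂ DC]
   → A = (-36/41, 160/41)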